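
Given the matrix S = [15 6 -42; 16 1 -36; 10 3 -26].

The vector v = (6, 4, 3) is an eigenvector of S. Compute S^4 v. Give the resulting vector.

(96, 64, 48)

First find the eigenvalue: Sv = (-12, -8, -6) = -2·(6, 4, 3), so λ = -2.
Then S^4 v = λ^4·v = (-2)^4·(6, 4, 3) = 16·(6, 4, 3) = (96, 64, 48).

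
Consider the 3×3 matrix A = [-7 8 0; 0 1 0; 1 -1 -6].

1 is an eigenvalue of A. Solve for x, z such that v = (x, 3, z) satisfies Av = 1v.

3, 0

We need (A - 1I)v = 0.
A - 1I = [[-8, 8, 0], [0, 0, 0], [1, -1, -7]].
Row 1: (-8)·x + (8)·3 + (0)·z = 0
Row 2: (0)·x + (0)·3 + (0)·z = 0
Row 3: (1)·x + (-1)·3 + (-7)·z = 0
Solving gives x = 3, z = 0.
Check: A·(3, 3, 0) = (3, 3, 0) = 1·(3, 3, 0).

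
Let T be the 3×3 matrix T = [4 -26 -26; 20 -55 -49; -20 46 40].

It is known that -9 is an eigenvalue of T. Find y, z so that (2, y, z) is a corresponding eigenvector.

3, -2

We need (T + 9I)v = 0.
T + 9I = [[13, -26, -26], [20, -46, -49], [-20, 46, 49]].
Row 1: (13)·2 + (-26)·y + (-26)·z = 0
Row 2: (20)·2 + (-46)·y + (-49)·z = 0
Row 3: (-20)·2 + (46)·y + (49)·z = 0
Solving gives y = 3, z = -2.
Check: T·(2, 3, -2) = (-18, -27, 18) = -9·(2, 3, -2).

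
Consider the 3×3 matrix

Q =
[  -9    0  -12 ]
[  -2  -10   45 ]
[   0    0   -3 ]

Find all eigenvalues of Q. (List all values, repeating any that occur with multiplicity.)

-10, -9, -3

Set up det(rI - Q) = 0.
Cofactor expansion gives p(r) = r^3 + 22r^2 + 147r + 270.
Try r = -3: p(-3) = 0, so -3 is a root.
Dividing by (r + 3) leaves r^2 + 19r + 90.
The quadratic factors as (r + 10)·(r + 9).
Eigenvalues: -10, -9, -3.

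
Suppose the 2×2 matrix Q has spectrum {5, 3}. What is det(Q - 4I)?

-1

If Q has eigenvalues 5, 3, then Q - 4I has eigenvalues 1, -1.
det(Q - 4I) = (1) · (-1) = -1.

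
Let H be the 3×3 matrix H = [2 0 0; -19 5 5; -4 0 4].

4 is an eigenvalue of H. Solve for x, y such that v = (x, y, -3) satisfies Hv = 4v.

0, 15

We need (H - 4I)v = 0.
H - 4I = [[-2, 0, 0], [-19, 1, 5], [-4, 0, 0]].
Row 1: (-2)·x + (0)·y + (0)·-3 = 0
Row 2: (-19)·x + (1)·y + (5)·-3 = 0
Row 3: (-4)·x + (0)·y + (0)·-3 = 0
Solving gives x = 0, y = 15.
Check: H·(0, 15, -3) = (0, 60, -12) = 4·(0, 15, -3).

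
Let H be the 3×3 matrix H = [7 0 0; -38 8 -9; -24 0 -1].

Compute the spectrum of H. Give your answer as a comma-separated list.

-1, 7, 8

Set up det(sI - H) = 0.
Cofactor expansion gives p(s) = s^3 - 14s^2 + 41s + 56.
Since p(-1) = 0, s = -1 is a root.
Factor out (s + 1): p(s) = (s + 1)·(s^2 - 15s + 56).
The quadratic factors as (s - 7)·(s - 8).
Eigenvalues: -1, 7, 8.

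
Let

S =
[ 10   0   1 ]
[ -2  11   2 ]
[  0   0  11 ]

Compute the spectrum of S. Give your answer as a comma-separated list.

10, 11, 11

Compute the characteristic polynomial p(μ) = det(μI - S).
Expanding along the first row, p(μ) = μ^3 - 32μ^2 + 341μ - 1210.
Since p(10) = 0, μ = 10 is a root.
Factor out (μ - 10): p(μ) = (μ - 10)·(μ^2 - 22μ + 121).
The quadratic factor is (μ - 11)^2.
Eigenvalues: 10, 11, 11.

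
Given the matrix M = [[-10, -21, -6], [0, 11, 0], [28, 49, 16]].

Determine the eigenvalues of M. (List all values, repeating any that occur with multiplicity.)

Compute the characteristic polynomial p(λ) = det(λI - M).
Cofactor expansion gives p(λ) = λ^3 - 17λ^2 + 74λ - 88.
Try λ = 2: p(2) = 0, so 2 is a root.
Factor out (λ - 2): p(λ) = (λ - 2)·(λ^2 - 15λ + 44).
The quadratic factors as (λ - 4)·(λ - 11).
Eigenvalues: 2, 4, 11.

2, 4, 11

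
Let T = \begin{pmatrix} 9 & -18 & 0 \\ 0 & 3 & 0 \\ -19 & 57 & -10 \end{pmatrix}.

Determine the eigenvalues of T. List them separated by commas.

The characteristic polynomial is p(λ) = det(λI - T).
Cofactor expansion gives p(λ) = λ^3 - 2λ^2 - 93λ + 270.
Since p(3) = 0, λ = 3 is a root.
Dividing by (λ - 3) leaves λ^2 + λ - 90.
The quadratic factors as (λ + 10)·(λ - 9).
Eigenvalues: -10, 3, 9.

-10, 3, 9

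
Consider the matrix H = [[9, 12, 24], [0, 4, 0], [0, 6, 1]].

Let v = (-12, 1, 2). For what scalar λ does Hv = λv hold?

4

Compute Hv: H·(-12, 1, 2) = (-48, 4, 8).
Since Hv = λv, compare component 1: -48 = λ·-12, so λ = 4.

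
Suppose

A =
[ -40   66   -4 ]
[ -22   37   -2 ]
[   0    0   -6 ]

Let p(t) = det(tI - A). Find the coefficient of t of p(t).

-10

p(t) = t^3 + 9t^2 - 10t - 168.
The coefficient of t is -10.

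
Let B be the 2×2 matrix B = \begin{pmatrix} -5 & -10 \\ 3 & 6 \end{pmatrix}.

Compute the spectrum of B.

det(B - lambda·I) = (-5 - lambda)(6 - lambda) - (-10)·(3) = lambda^2 - lambda.
This factors as lambda·(lambda - 1) = 0.
Eigenvalues: 0, 1.

0, 1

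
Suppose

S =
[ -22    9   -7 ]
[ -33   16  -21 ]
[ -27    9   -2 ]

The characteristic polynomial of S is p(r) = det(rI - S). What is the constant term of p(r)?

p(r) = r^3 + 8r^2 - 43r - 110.
The constant term is -110.

-110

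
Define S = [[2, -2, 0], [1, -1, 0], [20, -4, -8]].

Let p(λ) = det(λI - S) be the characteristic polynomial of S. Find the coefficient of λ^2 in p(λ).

The coefficient of λ^2 of det(λI - S) is −trace(S).
trace(S) = (2) + (-1) + (-8) = -7, so the coefficient is 7.

7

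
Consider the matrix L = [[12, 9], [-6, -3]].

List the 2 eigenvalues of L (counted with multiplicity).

det(L - μI) = (12 - μ)(-3 - μ) - (9)·(-6) = μ^2 - 9μ + 18.
This factors as (μ - 3)·(μ - 6) = 0.
Eigenvalues: 3, 6.

3, 6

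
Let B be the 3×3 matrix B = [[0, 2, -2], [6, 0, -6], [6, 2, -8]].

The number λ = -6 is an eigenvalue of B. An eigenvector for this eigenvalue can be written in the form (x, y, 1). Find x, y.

We need (B + 6I)v = 0.
B + 6I = [[6, 2, -2], [6, 6, -6], [6, 2, -2]].
Row 1: (6)·x + (2)·y + (-2)·1 = 0
Row 2: (6)·x + (6)·y + (-6)·1 = 0
Row 3: (6)·x + (2)·y + (-2)·1 = 0
Solving gives x = 0, y = 1.
Check: B·(0, 1, 1) = (0, -6, -6) = -6·(0, 1, 1).

0, 1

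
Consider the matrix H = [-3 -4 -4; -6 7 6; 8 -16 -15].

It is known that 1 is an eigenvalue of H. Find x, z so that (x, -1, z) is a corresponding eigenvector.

We need (H - 1I)v = 0.
H - 1I = [[-4, -4, -4], [-6, 6, 6], [8, -16, -16]].
Row 1: (-4)·x + (-4)·-1 + (-4)·z = 0
Row 2: (-6)·x + (6)·-1 + (6)·z = 0
Row 3: (8)·x + (-16)·-1 + (-16)·z = 0
Solving gives x = 0, z = 1.
Check: H·(0, -1, 1) = (0, -1, 1) = 1·(0, -1, 1).

0, 1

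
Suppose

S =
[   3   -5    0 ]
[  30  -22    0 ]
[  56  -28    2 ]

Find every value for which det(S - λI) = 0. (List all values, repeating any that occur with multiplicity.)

-12, -7, 2

Compute the characteristic polynomial p(λ) = det(λI - S).
Expanding along the first row, p(λ) = λ^3 + 17λ^2 + 46λ - 168.
Rational-root test: λ = 2 gives p(2) = 0.
Factor out (λ - 2): p(λ) = (λ - 2)·(λ^2 + 19λ + 84).
The quadratic factors as (λ + 12)·(λ + 7).
Eigenvalues: -12, -7, 2.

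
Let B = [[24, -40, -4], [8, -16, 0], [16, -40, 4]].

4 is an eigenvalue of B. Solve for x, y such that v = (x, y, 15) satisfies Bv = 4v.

15, 6

We need (B - 4I)v = 0.
B - 4I = [[20, -40, -4], [8, -20, 0], [16, -40, 0]].
Row 1: (20)·x + (-40)·y + (-4)·15 = 0
Row 2: (8)·x + (-20)·y + (0)·15 = 0
Row 3: (16)·x + (-40)·y + (0)·15 = 0
Solving gives x = 15, y = 6.
Check: B·(15, 6, 15) = (60, 24, 60) = 4·(15, 6, 15).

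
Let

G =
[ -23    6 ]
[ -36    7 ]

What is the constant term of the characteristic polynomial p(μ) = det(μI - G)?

p(0) = det(0·I − G) = det(−G) = (−1)^2·det(G).
det(G) = 55, so p(0) = 55.

55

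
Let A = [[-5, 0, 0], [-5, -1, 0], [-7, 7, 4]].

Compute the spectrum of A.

A is lower triangular, so its eigenvalues are the diagonal entries.
Diagonal: -5, -1, 4.

-5, -1, 4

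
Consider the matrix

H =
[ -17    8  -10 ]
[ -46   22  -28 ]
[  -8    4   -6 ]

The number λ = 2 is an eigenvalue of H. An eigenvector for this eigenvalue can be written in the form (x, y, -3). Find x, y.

-6, -18

We need (H - 2I)v = 0.
H - 2I = [[-19, 8, -10], [-46, 20, -28], [-8, 4, -8]].
Row 1: (-19)·x + (8)·y + (-10)·-3 = 0
Row 2: (-46)·x + (20)·y + (-28)·-3 = 0
Row 3: (-8)·x + (4)·y + (-8)·-3 = 0
Solving gives x = -6, y = -18.
Check: H·(-6, -18, -3) = (-12, -36, -6) = 2·(-6, -18, -3).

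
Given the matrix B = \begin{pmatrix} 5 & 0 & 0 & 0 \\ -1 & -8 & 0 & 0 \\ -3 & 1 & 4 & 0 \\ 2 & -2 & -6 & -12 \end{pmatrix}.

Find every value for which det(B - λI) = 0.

B is lower triangular, so its eigenvalues are the diagonal entries.
Diagonal: 5, -8, 4, -12.

-12, -8, 4, 5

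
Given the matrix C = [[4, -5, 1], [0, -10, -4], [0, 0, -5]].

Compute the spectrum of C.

-10, -5, 4

C is upper triangular, so its eigenvalues are the diagonal entries.
Diagonal: 4, -10, -5.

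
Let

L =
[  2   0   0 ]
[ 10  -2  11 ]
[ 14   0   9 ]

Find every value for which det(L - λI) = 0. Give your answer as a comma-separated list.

-2, 2, 9

Compute the characteristic polynomial p(t) = det(tI - L).
Expanding along the first row, p(t) = t^3 - 9t^2 - 4t + 36.
Rational-root test: t = -2 gives p(-2) = 0.
Dividing by (t + 2) leaves t^2 - 11t + 18.
The quadratic factors as (t - 2)·(t - 9).
Eigenvalues: -2, 2, 9.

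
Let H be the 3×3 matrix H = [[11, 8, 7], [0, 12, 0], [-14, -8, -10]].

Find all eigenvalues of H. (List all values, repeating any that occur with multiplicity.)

Compute the characteristic polynomial p(r) = det(rI - H).
Expanding along the first row, p(r) = r^3 - 13r^2 + 144.
Rational-root test: r = -3 gives p(-3) = 0.
Dividing by (r + 3) leaves r^2 - 16r + 48.
The quadratic factors as (r - 4)·(r - 12).
Eigenvalues: -3, 4, 12.

-3, 4, 12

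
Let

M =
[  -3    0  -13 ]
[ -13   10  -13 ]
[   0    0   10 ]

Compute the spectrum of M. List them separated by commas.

Compute the characteristic polynomial p(λ) = det(λI - M).
Expanding the 3×3 determinant: p(λ) = λ^3 - 17λ^2 + 40λ + 300.
Rational-root test: λ = -3 gives p(-3) = 0.
Dividing by (λ + 3) leaves λ^2 - 20λ + 100.
The quadratic factor is (λ - 10)^2.
Eigenvalues: -3, 10, 10.

-3, 10, 10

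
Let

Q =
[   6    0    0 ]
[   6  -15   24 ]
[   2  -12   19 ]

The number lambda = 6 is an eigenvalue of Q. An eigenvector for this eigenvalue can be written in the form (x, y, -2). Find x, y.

1, -2

We need (Q - 6I)v = 0.
Q - 6I = [[0, 0, 0], [6, -21, 24], [2, -12, 13]].
Row 1: (0)·x + (0)·y + (0)·-2 = 0
Row 2: (6)·x + (-21)·y + (24)·-2 = 0
Row 3: (2)·x + (-12)·y + (13)·-2 = 0
Solving gives x = 1, y = -2.
Check: Q·(1, -2, -2) = (6, -12, -12) = 6·(1, -2, -2).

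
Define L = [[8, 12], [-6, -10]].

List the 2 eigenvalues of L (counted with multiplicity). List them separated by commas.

-4, 2

det(L - lambda·I) = (8 - lambda)(-10 - lambda) - (12)·(-6) = lambda^2 + 2·lambda - 8.
This factors as (lambda + 4)·(lambda - 2) = 0.
Eigenvalues: -4, 2.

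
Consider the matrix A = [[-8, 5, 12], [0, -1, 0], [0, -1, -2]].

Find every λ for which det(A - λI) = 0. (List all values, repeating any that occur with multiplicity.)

-8, -2, -1

Compute the characteristic polynomial p(s) = det(sI - A).
Expanding the 3×3 determinant: p(s) = s^3 + 11s^2 + 26s + 16.
Try s = -1: p(-1) = 0, so -1 is a root.
Dividing by (s + 1) leaves s^2 + 10s + 16.
The quadratic factors as (s + 8)·(s + 2).
Eigenvalues: -8, -2, -1.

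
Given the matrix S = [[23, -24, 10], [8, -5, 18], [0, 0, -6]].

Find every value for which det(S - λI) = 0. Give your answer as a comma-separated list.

-6, 7, 11

Set up det(tI - S) = 0.
Expanding along the first row, p(t) = t^3 - 12t^2 - 31t + 462.
Since p(-6) = 0, t = -6 is a root.
Factor out (t + 6): p(t) = (t + 6)·(t^2 - 18t + 77).
The quadratic factors as (t - 7)·(t - 11).
Eigenvalues: -6, 7, 11.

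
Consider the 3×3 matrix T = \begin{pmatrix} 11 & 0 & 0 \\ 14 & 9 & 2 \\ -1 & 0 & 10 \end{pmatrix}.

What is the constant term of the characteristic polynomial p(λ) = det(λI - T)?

p(0) = det(0·I − T) = det(−T) = (−1)^3·det(T).
det(T) = 990, so p(0) = -990.

-990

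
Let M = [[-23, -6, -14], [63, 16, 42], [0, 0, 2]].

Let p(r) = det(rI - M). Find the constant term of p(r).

p(r) = r^3 + 5r^2 - 4r - 20.
The constant term is -20.

-20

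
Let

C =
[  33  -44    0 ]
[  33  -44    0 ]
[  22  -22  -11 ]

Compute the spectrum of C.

The characteristic polynomial is p(λ) = det(λI - C).
Cofactor expansion gives p(λ) = λ^3 + 22λ^2 + 121λ.
Since p(0) = 0, λ = 0 is a root.
Factor out λ: p(λ) = λ·(λ^2 + 22λ + 121).
The quadratic factor is (λ + 11)^2.
Eigenvalues: -11, -11, 0.

-11, -11, 0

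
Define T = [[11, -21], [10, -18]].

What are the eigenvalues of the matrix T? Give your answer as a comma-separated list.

-4, -3

det(T - rI) = (11 - r)(-18 - r) - (-21)·(10) = r^2 + 7r + 12.
This factors as (r + 4)·(r + 3) = 0.
Eigenvalues: -4, -3.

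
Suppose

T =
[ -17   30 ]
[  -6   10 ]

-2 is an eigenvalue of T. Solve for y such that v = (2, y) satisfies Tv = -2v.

We need (T + 2I)v = 0.
T + 2I = [[-15, 30], [-6, 12]].
Row 1: (-15)·2 + (30)·y = 0
Row 2: (-6)·2 + (12)·y = 0
Solving gives y = 1.
Check: T·(2, 1) = (-4, -2) = -2·(2, 1).

1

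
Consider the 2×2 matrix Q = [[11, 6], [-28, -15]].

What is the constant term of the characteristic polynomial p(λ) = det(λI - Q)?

p(0) = det(0·I − Q) = det(−Q) = (−1)^2·det(Q).
det(Q) = 3, so p(0) = 3.

3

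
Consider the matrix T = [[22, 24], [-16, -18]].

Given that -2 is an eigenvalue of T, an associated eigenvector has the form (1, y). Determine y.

We need (T + 2I)v = 0.
T + 2I = [[24, 24], [-16, -16]].
Row 1: (24)·1 + (24)·y = 0
Row 2: (-16)·1 + (-16)·y = 0
Solving gives y = -1.
Check: T·(1, -1) = (-2, 2) = -2·(1, -1).

-1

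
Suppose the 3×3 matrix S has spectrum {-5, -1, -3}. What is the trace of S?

-9

trace(S) is the sum of the eigenvalues: (-5) + (-1) + (-3) = -9.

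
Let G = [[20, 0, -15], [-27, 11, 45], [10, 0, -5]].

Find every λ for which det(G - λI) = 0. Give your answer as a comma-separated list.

5, 10, 11

Set up det(lambda·I - G) = 0.
Cofactor expansion gives p(lambda) = lambda^3 - 26·lambda^2 + 215·lambda - 550.
Since p(5) = 0, lambda = 5 is a root.
Dividing by (lambda - 5) leaves lambda^2 - 21·lambda + 110.
The quadratic factors as (lambda - 10)·(lambda - 11).
Eigenvalues: 5, 10, 11.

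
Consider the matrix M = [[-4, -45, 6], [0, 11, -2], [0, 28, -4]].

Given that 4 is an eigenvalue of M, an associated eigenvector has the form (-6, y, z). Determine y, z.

2, 7

We need (M - 4I)v = 0.
M - 4I = [[-8, -45, 6], [0, 7, -2], [0, 28, -8]].
Row 1: (-8)·-6 + (-45)·y + (6)·z = 0
Row 2: (0)·-6 + (7)·y + (-2)·z = 0
Row 3: (0)·-6 + (28)·y + (-8)·z = 0
Solving gives y = 2, z = 7.
Check: M·(-6, 2, 7) = (-24, 8, 28) = 4·(-6, 2, 7).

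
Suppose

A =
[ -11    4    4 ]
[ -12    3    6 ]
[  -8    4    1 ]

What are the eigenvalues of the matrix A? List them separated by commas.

-3, -3, -1

Compute the characteristic polynomial p(t) = det(tI - A).
Cofactor expansion gives p(t) = t^3 + 7t^2 + 15t + 9.
Rational-root test: t = -1 gives p(-1) = 0.
Dividing by (t + 1) leaves t^2 + 6t + 9.
The quadratic factor is (t + 3)^2.
Eigenvalues: -3, -3, -1.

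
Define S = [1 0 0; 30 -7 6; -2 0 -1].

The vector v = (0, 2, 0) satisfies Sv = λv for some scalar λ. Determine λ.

Compute Sv: S·(0, 2, 0) = (0, -14, 0).
Since Sv = λv, compare component 2: -14 = λ·2, so λ = -7.

-7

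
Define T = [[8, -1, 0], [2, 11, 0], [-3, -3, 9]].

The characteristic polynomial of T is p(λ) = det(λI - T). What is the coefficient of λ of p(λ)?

261

p(λ) = λ^3 - 28λ^2 + 261λ - 810.
The coefficient of λ is 261.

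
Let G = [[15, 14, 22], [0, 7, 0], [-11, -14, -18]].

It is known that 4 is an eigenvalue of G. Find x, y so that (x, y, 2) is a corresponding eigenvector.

-4, 0

We need (G - 4I)v = 0.
G - 4I = [[11, 14, 22], [0, 3, 0], [-11, -14, -22]].
Row 1: (11)·x + (14)·y + (22)·2 = 0
Row 2: (0)·x + (3)·y + (0)·2 = 0
Row 3: (-11)·x + (-14)·y + (-22)·2 = 0
Solving gives x = -4, y = 0.
Check: G·(-4, 0, 2) = (-16, 0, 8) = 4·(-4, 0, 2).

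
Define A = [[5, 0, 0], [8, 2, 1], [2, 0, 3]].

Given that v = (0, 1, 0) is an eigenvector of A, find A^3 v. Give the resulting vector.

First find the eigenvalue: Av = (0, 2, 0) = 2·(0, 1, 0), so λ = 2.
Then A^3 v = λ^3·v = 2^3·(0, 1, 0) = 8·(0, 1, 0) = (0, 8, 0).

(0, 8, 0)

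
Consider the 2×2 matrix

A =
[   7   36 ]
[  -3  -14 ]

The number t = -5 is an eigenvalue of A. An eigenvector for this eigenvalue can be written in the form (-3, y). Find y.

We need (A + 5I)v = 0.
A + 5I = [[12, 36], [-3, -9]].
Row 1: (12)·-3 + (36)·y = 0
Row 2: (-3)·-3 + (-9)·y = 0
Solving gives y = 1.
Check: A·(-3, 1) = (15, -5) = -5·(-3, 1).

1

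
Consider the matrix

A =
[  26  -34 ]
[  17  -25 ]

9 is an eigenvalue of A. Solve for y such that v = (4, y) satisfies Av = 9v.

2

We need (A - 9I)v = 0.
A - 9I = [[17, -34], [17, -34]].
Row 1: (17)·4 + (-34)·y = 0
Row 2: (17)·4 + (-34)·y = 0
Solving gives y = 2.
Check: A·(4, 2) = (36, 18) = 9·(4, 2).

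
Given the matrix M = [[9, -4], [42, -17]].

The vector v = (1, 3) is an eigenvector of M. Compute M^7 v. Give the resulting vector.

(-2187, -6561)

First find the eigenvalue: Mv = (-3, -9) = -3·(1, 3), so λ = -3.
Then M^7 v = λ^7·v = (-3)^7·(1, 3) = -2187·(1, 3) = (-2187, -6561).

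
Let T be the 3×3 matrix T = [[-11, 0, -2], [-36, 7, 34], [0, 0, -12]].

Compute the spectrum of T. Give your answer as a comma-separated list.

-12, -11, 7

The characteristic polynomial is p(μ) = det(μI - T).
Expanding the 3×3 determinant: p(μ) = μ^3 + 16μ^2 - 29μ - 924.
Try μ = 7: p(7) = 0, so 7 is a root.
Factor out (μ - 7): p(μ) = (μ - 7)·(μ^2 + 23μ + 132).
The quadratic factors as (μ + 12)·(μ + 11).
Eigenvalues: -12, -11, 7.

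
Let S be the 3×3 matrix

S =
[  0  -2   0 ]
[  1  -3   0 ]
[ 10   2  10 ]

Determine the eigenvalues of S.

-2, -1, 10

Set up det(lambda·I - S) = 0.
Cofactor expansion gives p(lambda) = lambda^3 - 7·lambda^2 - 28·lambda - 20.
Rational-root test: lambda = -2 gives p(-2) = 0.
Factor out (lambda + 2): p(lambda) = (lambda + 2)·(lambda^2 - 9·lambda - 10).
The quadratic factors as (lambda + 1)·(lambda - 10).
Eigenvalues: -2, -1, 10.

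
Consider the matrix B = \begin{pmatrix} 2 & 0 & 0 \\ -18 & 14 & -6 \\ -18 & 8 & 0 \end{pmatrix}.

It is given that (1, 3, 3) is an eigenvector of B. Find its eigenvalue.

Compute Bv: B·(1, 3, 3) = (2, 6, 6).
Since Bv = λv, compare component 1: 2 = λ·1, so λ = 2.

2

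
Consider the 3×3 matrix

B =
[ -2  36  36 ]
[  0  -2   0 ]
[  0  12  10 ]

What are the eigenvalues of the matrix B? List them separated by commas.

-2, -2, 10

Set up det(lambda·I - B) = 0.
Expanding along the first row, p(lambda) = lambda^3 - 6·lambda^2 - 36·lambda - 40.
Try lambda = 10: p(10) = 0, so 10 is a root.
Dividing by (lambda - 10) leaves lambda^2 + 4·lambda + 4.
The quadratic factor is (lambda + 2)^2.
Eigenvalues: -2, -2, 10.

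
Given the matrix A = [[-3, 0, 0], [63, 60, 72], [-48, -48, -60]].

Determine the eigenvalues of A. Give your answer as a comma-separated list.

Set up det(λI - A) = 0.
Expanding along the first row, p(λ) = λ^3 + 3λ^2 - 144λ - 432.
Since p(-12) = 0, λ = -12 is a root.
Factor out (λ + 12): p(λ) = (λ + 12)·(λ^2 - 9λ - 36).
The quadratic factors as (λ + 3)·(λ - 12).
Eigenvalues: -12, -3, 12.

-12, -3, 12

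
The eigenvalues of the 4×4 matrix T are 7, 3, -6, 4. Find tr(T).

trace(T) is the sum of the eigenvalues: (7) + (3) + (-6) + (4) = 8.

8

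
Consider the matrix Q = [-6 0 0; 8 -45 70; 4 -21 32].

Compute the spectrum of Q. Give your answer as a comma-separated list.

-10, -6, -3

Set up det(sI - Q) = 0.
Cofactor expansion gives p(s) = s^3 + 19s^2 + 108s + 180.
Try s = -3: p(-3) = 0, so -3 is a root.
Factor out (s + 3): p(s) = (s + 3)·(s^2 + 16s + 60).
The quadratic factors as (s + 10)·(s + 6).
Eigenvalues: -10, -6, -3.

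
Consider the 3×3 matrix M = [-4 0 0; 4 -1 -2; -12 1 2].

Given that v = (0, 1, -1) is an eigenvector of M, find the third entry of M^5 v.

-1

First find the eigenvalue: Mv = (0, 1, -1) = 1·(0, 1, -1), so λ = 1.
Then M^5 v = λ^5·v = 1^5·(0, 1, -1) = 1·(0, 1, -1) = (0, 1, -1).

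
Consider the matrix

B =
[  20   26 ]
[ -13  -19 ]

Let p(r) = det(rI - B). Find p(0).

p(0) = det(0·I − B) = det(−B) = (−1)^2·det(B).
det(B) = -42, so p(0) = -42.

-42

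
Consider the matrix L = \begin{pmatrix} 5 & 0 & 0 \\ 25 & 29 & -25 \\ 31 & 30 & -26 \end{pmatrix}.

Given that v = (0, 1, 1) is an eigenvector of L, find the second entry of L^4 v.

First find the eigenvalue: Lv = (0, 4, 4) = 4·(0, 1, 1), so λ = 4.
Then L^4 v = λ^4·v = 4^4·(0, 1, 1) = 256·(0, 1, 1) = (0, 256, 256).

256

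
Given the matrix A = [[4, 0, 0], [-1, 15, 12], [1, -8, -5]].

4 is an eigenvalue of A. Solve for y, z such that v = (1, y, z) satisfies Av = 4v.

We need (A - 4I)v = 0.
A - 4I = [[0, 0, 0], [-1, 11, 12], [1, -8, -9]].
Row 1: (0)·1 + (0)·y + (0)·z = 0
Row 2: (-1)·1 + (11)·y + (12)·z = 0
Row 3: (1)·1 + (-8)·y + (-9)·z = 0
Solving gives y = -1, z = 1.
Check: A·(1, -1, 1) = (4, -4, 4) = 4·(1, -1, 1).

-1, 1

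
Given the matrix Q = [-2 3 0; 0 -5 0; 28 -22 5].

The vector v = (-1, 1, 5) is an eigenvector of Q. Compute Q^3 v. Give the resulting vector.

First find the eigenvalue: Qv = (5, -5, -25) = -5·(-1, 1, 5), so λ = -5.
Then Q^3 v = λ^3·v = (-5)^3·(-1, 1, 5) = -125·(-1, 1, 5) = (125, -125, -625).

(125, -125, -625)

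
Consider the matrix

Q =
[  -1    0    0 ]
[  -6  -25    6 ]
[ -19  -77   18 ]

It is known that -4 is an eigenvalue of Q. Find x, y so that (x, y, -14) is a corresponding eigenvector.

0, -4

We need (Q + 4I)v = 0.
Q + 4I = [[3, 0, 0], [-6, -21, 6], [-19, -77, 22]].
Row 1: (3)·x + (0)·y + (0)·-14 = 0
Row 2: (-6)·x + (-21)·y + (6)·-14 = 0
Row 3: (-19)·x + (-77)·y + (22)·-14 = 0
Solving gives x = 0, y = -4.
Check: Q·(0, -4, -14) = (0, 16, 56) = -4·(0, -4, -14).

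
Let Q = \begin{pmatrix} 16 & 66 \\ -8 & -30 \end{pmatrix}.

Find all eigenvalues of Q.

det(Q - lambda·I) = (16 - lambda)(-30 - lambda) - (66)·(-8) = lambda^2 + 14·lambda + 48.
This factors as (lambda + 8)·(lambda + 6) = 0.
Eigenvalues: -8, -6.

-8, -6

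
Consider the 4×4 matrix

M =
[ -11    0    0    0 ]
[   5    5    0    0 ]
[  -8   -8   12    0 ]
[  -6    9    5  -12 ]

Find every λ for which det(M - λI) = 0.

-12, -11, 5, 12

M is lower triangular, so its eigenvalues are the diagonal entries.
Diagonal: -11, 5, 12, -12.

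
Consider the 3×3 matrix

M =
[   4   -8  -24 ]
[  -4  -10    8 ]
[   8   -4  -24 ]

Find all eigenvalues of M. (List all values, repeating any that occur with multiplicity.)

Compute the characteristic polynomial p(s) = det(sI - M).
Expanding along the first row, p(s) = s^3 + 30s^2 + 296s + 960.
Since p(-10) = 0, s = -10 is a root.
Factor out (s + 10): p(s) = (s + 10)·(s^2 + 20s + 96).
The quadratic factors as (s + 12)·(s + 8).
Eigenvalues: -12, -10, -8.

-12, -10, -8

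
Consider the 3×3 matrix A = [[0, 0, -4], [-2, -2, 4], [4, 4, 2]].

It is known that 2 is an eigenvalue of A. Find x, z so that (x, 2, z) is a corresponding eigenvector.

We need (A - 2I)v = 0.
A - 2I = [[-2, 0, -4], [-2, -4, 4], [4, 4, 0]].
Row 1: (-2)·x + (0)·2 + (-4)·z = 0
Row 2: (-2)·x + (-4)·2 + (4)·z = 0
Row 3: (4)·x + (4)·2 + (0)·z = 0
Solving gives x = -2, z = 1.
Check: A·(-2, 2, 1) = (-4, 4, 2) = 2·(-2, 2, 1).

-2, 1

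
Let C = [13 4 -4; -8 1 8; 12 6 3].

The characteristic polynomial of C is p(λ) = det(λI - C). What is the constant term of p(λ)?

p(λ) = λ^3 - 17λ^2 + 87λ - 135.
The constant term is -135.

-135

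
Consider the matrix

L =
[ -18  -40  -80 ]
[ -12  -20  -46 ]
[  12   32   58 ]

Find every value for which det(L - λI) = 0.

Compute the characteristic polynomial p(lambda) = det(lambda·I - L).
Cofactor expansion gives p(lambda) = lambda^3 - 20·lambda^2 + 108·lambda - 144.
Rational-root test: lambda = 2 gives p(2) = 0.
Factor out (lambda - 2): p(lambda) = (lambda - 2)·(lambda^2 - 18·lambda + 72).
The quadratic factors as (lambda - 6)·(lambda - 12).
Eigenvalues: 2, 6, 12.

2, 6, 12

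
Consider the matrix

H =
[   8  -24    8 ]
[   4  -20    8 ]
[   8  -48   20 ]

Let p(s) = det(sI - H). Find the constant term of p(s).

p(s) = s^3 - 8s^2 + 16s.
The constant term is 0.

0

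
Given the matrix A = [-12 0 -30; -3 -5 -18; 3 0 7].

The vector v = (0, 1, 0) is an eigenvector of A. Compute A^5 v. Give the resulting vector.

(0, -3125, 0)

First find the eigenvalue: Av = (0, -5, 0) = -5·(0, 1, 0), so λ = -5.
Then A^5 v = λ^5·v = (-5)^5·(0, 1, 0) = -3125·(0, 1, 0) = (0, -3125, 0).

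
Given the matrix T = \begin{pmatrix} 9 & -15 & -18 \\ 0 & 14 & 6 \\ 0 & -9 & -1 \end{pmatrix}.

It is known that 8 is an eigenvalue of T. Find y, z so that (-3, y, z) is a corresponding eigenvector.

1, -1

We need (T - 8I)v = 0.
T - 8I = [[1, -15, -18], [0, 6, 6], [0, -9, -9]].
Row 1: (1)·-3 + (-15)·y + (-18)·z = 0
Row 2: (0)·-3 + (6)·y + (6)·z = 0
Row 3: (0)·-3 + (-9)·y + (-9)·z = 0
Solving gives y = 1, z = -1.
Check: T·(-3, 1, -1) = (-24, 8, -8) = 8·(-3, 1, -1).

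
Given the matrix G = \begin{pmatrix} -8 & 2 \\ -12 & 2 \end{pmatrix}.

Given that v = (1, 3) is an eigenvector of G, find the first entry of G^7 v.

-128

First find the eigenvalue: Gv = (-2, -6) = -2·(1, 3), so λ = -2.
Then G^7 v = λ^7·v = (-2)^7·(1, 3) = -128·(1, 3) = (-128, -384).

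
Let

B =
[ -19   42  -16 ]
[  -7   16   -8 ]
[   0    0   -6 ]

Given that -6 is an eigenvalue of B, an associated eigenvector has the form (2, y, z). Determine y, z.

We need (B + 6I)v = 0.
B + 6I = [[-13, 42, -16], [-7, 22, -8], [0, 0, 0]].
Row 1: (-13)·2 + (42)·y + (-16)·z = 0
Row 2: (-7)·2 + (22)·y + (-8)·z = 0
Row 3: (0)·2 + (0)·y + (0)·z = 0
Solving gives y = 1, z = 1.
Check: B·(2, 1, 1) = (-12, -6, -6) = -6·(2, 1, 1).

1, 1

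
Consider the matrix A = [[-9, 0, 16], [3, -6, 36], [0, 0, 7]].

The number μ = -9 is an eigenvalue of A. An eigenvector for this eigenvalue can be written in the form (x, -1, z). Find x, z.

We need (A + 9I)v = 0.
A + 9I = [[0, 0, 16], [3, 3, 36], [0, 0, 16]].
Row 1: (0)·x + (0)·-1 + (16)·z = 0
Row 2: (3)·x + (3)·-1 + (36)·z = 0
Row 3: (0)·x + (0)·-1 + (16)·z = 0
Solving gives x = 1, z = 0.
Check: A·(1, -1, 0) = (-9, 9, 0) = -9·(1, -1, 0).

1, 0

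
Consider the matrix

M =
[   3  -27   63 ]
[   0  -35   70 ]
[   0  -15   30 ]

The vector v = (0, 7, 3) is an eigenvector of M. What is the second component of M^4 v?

4375

First find the eigenvalue: Mv = (0, -35, -15) = -5·(0, 7, 3), so λ = -5.
Then M^4 v = λ^4·v = (-5)^4·(0, 7, 3) = 625·(0, 7, 3) = (0, 4375, 1875).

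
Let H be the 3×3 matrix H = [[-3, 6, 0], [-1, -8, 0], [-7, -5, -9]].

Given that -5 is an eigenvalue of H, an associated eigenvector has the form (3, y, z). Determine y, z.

We need (H + 5I)v = 0.
H + 5I = [[2, 6, 0], [-1, -3, 0], [-7, -5, -4]].
Row 1: (2)·3 + (6)·y + (0)·z = 0
Row 2: (-1)·3 + (-3)·y + (0)·z = 0
Row 3: (-7)·3 + (-5)·y + (-4)·z = 0
Solving gives y = -1, z = -4.
Check: H·(3, -1, -4) = (-15, 5, 20) = -5·(3, -1, -4).

-1, -4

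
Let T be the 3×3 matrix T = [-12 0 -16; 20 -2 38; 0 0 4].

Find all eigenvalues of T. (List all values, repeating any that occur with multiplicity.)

Set up det(lambda·I - T) = 0.
Cofactor expansion gives p(lambda) = lambda^3 + 10·lambda^2 - 32·lambda - 96.
Rational-root test: lambda = -2 gives p(-2) = 0.
Factor out (lambda + 2): p(lambda) = (lambda + 2)·(lambda^2 + 8·lambda - 48).
The quadratic factors as (lambda + 12)·(lambda - 4).
Eigenvalues: -12, -2, 4.

-12, -2, 4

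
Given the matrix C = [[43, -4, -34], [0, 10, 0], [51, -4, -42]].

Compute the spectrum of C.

-8, 9, 10

The characteristic polynomial is p(lambda) = det(lambda·I - C).
Expanding along the first row, p(lambda) = lambda^3 - 11·lambda^2 - 62·lambda + 720.
Rational-root test: lambda = 10 gives p(10) = 0.
Dividing by (lambda - 10) leaves lambda^2 - lambda - 72.
The quadratic factors as (lambda + 8)·(lambda - 9).
Eigenvalues: -8, 9, 10.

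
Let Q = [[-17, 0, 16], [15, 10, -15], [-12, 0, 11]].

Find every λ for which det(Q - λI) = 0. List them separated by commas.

-5, -1, 10

The characteristic polynomial is p(μ) = det(μI - Q).
Expanding along the first row, p(μ) = μ^3 - 4μ^2 - 55μ - 50.
Since p(10) = 0, μ = 10 is a root.
Dividing by (μ - 10) leaves μ^2 + 6μ + 5.
The quadratic factors as (μ + 5)·(μ + 1).
Eigenvalues: -5, -1, 10.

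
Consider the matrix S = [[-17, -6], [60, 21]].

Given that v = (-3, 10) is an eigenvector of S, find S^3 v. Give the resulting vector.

First find the eigenvalue: Sv = (-9, 30) = 3·(-3, 10), so λ = 3.
Then S^3 v = λ^3·v = 3^3·(-3, 10) = 27·(-3, 10) = (-81, 270).

(-81, 270)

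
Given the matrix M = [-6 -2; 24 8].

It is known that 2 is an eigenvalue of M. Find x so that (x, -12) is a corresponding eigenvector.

3

We need (M - 2I)v = 0.
M - 2I = [[-8, -2], [24, 6]].
Row 1: (-8)·x + (-2)·-12 = 0
Row 2: (24)·x + (6)·-12 = 0
Solving gives x = 3.
Check: M·(3, -12) = (6, -24) = 2·(3, -12).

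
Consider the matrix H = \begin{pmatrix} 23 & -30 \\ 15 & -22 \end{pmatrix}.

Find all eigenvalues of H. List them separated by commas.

det(H - tI) = (23 - t)(-22 - t) - (-30)·(15) = t^2 - t - 56.
This factors as (t + 7)·(t - 8) = 0.
Eigenvalues: -7, 8.

-7, 8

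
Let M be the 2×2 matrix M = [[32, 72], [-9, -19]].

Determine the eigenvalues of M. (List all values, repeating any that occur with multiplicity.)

det(M - lambda·I) = (32 - lambda)(-19 - lambda) - (72)·(-9) = lambda^2 - 13·lambda + 40.
This factors as (lambda - 5)·(lambda - 8) = 0.
Eigenvalues: 5, 8.

5, 8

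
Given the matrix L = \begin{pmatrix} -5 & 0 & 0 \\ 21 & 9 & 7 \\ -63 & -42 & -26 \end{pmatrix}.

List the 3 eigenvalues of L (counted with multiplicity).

Set up det(tI - L) = 0.
Expanding along the first row, p(t) = t^3 + 22t^2 + 145t + 300.
Since p(-5) = 0, t = -5 is a root.
Factor out (t + 5): p(t) = (t + 5)·(t^2 + 17t + 60).
The quadratic factors as (t + 12)·(t + 5).
Eigenvalues: -12, -5, -5.

-12, -5, -5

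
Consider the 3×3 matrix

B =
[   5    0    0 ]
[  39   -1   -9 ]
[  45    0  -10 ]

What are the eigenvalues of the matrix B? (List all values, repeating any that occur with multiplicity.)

The characteristic polynomial is p(lambda) = det(lambda·I - B).
Expanding along the first row, p(lambda) = lambda^3 + 6·lambda^2 - 45·lambda - 50.
Rational-root test: lambda = -1 gives p(-1) = 0.
Dividing by (lambda + 1) leaves lambda^2 + 5·lambda - 50.
The quadratic factors as (lambda + 10)·(lambda - 5).
Eigenvalues: -10, -1, 5.

-10, -1, 5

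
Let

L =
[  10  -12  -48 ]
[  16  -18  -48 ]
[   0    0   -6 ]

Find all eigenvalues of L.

Set up det(tI - L) = 0.
Expanding the 3×3 determinant: p(t) = t^3 + 14t^2 + 60t + 72.
Rational-root test: t = -6 gives p(-6) = 0.
Dividing by (t + 6) leaves t^2 + 8t + 12.
The quadratic factors as (t + 6)·(t + 2).
Eigenvalues: -6, -6, -2.

-6, -6, -2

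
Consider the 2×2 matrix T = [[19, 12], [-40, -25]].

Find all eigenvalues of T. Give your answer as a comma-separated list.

-5, -1

det(T - sI) = (19 - s)(-25 - s) - (12)·(-40) = s^2 + 6s + 5.
This factors as (s + 5)·(s + 1) = 0.
Eigenvalues: -5, -1.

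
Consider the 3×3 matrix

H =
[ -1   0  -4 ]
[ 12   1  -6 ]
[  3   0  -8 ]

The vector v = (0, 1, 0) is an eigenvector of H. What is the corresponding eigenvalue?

Compute Hv: H·(0, 1, 0) = (0, 1, 0).
Since Hv = λv, compare component 2: 1 = λ·1, so λ = 1.

1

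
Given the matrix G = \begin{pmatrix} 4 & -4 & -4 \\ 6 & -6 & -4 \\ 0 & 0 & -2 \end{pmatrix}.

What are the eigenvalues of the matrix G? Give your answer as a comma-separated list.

Set up det(rI - G) = 0.
Expanding the 3×3 determinant: p(r) = r^3 + 4r^2 + 4r.
Since p(0) = 0, r = 0 is a root.
Dividing by r leaves r^2 + 4r + 4.
The quadratic factor is (r + 2)^2.
Eigenvalues: -2, -2, 0.

-2, -2, 0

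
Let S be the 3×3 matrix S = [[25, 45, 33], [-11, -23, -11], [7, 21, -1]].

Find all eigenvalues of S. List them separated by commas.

Set up det(tI - S) = 0.
Expanding the 3×3 determinant: p(t) = t^3 - t^2 - 82t - 80.
Try t = -1: p(-1) = 0, so -1 is a root.
Dividing by (t + 1) leaves t^2 - 2t - 80.
The quadratic factors as (t + 8)·(t - 10).
Eigenvalues: -8, -1, 10.

-8, -1, 10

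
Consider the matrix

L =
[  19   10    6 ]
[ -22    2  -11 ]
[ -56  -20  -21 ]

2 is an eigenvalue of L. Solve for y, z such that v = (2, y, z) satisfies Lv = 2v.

We need (L - 2I)v = 0.
L - 2I = [[17, 10, 6], [-22, 0, -11], [-56, -20, -23]].
Row 1: (17)·2 + (10)·y + (6)·z = 0
Row 2: (-22)·2 + (0)·y + (-11)·z = 0
Row 3: (-56)·2 + (-20)·y + (-23)·z = 0
Solving gives y = -1, z = -4.
Check: L·(2, -1, -4) = (4, -2, -8) = 2·(2, -1, -4).

-1, -4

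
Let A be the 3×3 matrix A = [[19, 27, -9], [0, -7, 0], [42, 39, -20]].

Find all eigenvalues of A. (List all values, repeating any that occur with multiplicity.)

-7, -2, 1

Compute the characteristic polynomial p(μ) = det(μI - A).
Cofactor expansion gives p(μ) = μ^3 + 8μ^2 + 5μ - 14.
Rational-root test: μ = -2 gives p(-2) = 0.
Dividing by (μ + 2) leaves μ^2 + 6μ - 7.
The quadratic factors as (μ + 7)·(μ - 1).
Eigenvalues: -7, -2, 1.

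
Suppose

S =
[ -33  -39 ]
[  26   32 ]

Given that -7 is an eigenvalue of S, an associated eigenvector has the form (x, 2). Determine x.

We need (S + 7I)v = 0.
S + 7I = [[-26, -39], [26, 39]].
Row 1: (-26)·x + (-39)·2 = 0
Row 2: (26)·x + (39)·2 = 0
Solving gives x = -3.
Check: S·(-3, 2) = (21, -14) = -7·(-3, 2).

-3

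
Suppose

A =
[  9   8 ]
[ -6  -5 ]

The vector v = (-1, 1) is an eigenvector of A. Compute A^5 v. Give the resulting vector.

First find the eigenvalue: Av = (-1, 1) = 1·(-1, 1), so λ = 1.
Then A^5 v = λ^5·v = 1^5·(-1, 1) = 1·(-1, 1) = (-1, 1).

(-1, 1)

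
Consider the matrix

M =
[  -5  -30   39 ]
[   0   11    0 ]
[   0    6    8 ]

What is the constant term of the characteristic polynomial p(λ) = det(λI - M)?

p(0) = det(0·I − M) = det(−M) = (−1)^3·det(M).
det(M) = -440, so p(0) = 440.

440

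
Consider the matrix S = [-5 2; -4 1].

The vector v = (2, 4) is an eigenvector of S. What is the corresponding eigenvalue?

Compute Sv: S·(2, 4) = (-2, -4).
Since Sv = λv, compare component 1: -2 = λ·2, so λ = -1.

-1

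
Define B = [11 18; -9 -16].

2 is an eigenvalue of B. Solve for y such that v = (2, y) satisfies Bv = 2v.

We need (B - 2I)v = 0.
B - 2I = [[9, 18], [-9, -18]].
Row 1: (9)·2 + (18)·y = 0
Row 2: (-9)·2 + (-18)·y = 0
Solving gives y = -1.
Check: B·(2, -1) = (4, -2) = 2·(2, -1).

-1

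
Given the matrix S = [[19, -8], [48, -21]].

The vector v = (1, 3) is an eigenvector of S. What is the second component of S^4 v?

First find the eigenvalue: Sv = (-5, -15) = -5·(1, 3), so λ = -5.
Then S^4 v = λ^4·v = (-5)^4·(1, 3) = 625·(1, 3) = (625, 1875).

1875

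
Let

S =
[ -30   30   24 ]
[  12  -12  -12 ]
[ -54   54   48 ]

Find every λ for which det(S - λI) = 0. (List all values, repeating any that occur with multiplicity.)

Set up det(λI - S) = 0.
Cofactor expansion gives p(λ) = λ^3 - 6λ^2 - 72λ.
Since p(0) = 0, λ = 0 is a root.
Dividing by λ leaves λ^2 - 6λ - 72.
The quadratic factors as (λ + 6)·(λ - 12).
Eigenvalues: -6, 0, 12.

-6, 0, 12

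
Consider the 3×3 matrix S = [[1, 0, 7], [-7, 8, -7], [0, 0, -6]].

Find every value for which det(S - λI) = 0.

The characteristic polynomial is p(μ) = det(μI - S).
Expanding along the first row, p(μ) = μ^3 - 3μ^2 - 46μ + 48.
Rational-root test: μ = 1 gives p(1) = 0.
Dividing by (μ - 1) leaves μ^2 - 2μ - 48.
The quadratic factors as (μ + 6)·(μ - 8).
Eigenvalues: -6, 1, 8.

-6, 1, 8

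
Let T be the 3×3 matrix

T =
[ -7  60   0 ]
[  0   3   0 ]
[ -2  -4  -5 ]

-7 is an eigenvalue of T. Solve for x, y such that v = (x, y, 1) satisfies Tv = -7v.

1, 0

We need (T + 7I)v = 0.
T + 7I = [[0, 60, 0], [0, 10, 0], [-2, -4, 2]].
Row 1: (0)·x + (60)·y + (0)·1 = 0
Row 2: (0)·x + (10)·y + (0)·1 = 0
Row 3: (-2)·x + (-4)·y + (2)·1 = 0
Solving gives x = 1, y = 0.
Check: T·(1, 0, 1) = (-7, 0, -7) = -7·(1, 0, 1).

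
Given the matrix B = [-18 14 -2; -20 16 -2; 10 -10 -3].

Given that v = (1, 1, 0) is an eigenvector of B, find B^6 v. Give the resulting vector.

(4096, 4096, 0)

First find the eigenvalue: Bv = (-4, -4, 0) = -4·(1, 1, 0), so λ = -4.
Then B^6 v = λ^6·v = (-4)^6·(1, 1, 0) = 4096·(1, 1, 0) = (4096, 4096, 0).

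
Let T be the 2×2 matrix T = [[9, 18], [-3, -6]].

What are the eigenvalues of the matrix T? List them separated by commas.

det(T - rI) = (9 - r)(-6 - r) - (18)·(-3) = r^2 - 3r.
This factors as r·(r - 3) = 0.
Eigenvalues: 0, 3.

0, 3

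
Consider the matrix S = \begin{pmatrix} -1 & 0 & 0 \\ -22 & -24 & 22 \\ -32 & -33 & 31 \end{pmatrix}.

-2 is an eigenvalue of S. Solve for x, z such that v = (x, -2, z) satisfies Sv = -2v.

We need (S + 2I)v = 0.
S + 2I = [[1, 0, 0], [-22, -22, 22], [-32, -33, 33]].
Row 1: (1)·x + (0)·-2 + (0)·z = 0
Row 2: (-22)·x + (-22)·-2 + (22)·z = 0
Row 3: (-32)·x + (-33)·-2 + (33)·z = 0
Solving gives x = 0, z = -2.
Check: S·(0, -2, -2) = (0, 4, 4) = -2·(0, -2, -2).

0, -2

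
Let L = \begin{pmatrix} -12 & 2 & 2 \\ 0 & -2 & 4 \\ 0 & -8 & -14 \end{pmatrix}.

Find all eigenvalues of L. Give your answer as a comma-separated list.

The characteristic polynomial is p(t) = det(tI - L).
Expanding the 3×3 determinant: p(t) = t^3 + 28t^2 + 252t + 720.
Try t = -6: p(-6) = 0, so -6 is a root.
Factor out (t + 6): p(t) = (t + 6)·(t^2 + 22t + 120).
The quadratic factors as (t + 12)·(t + 10).
Eigenvalues: -12, -10, -6.

-12, -10, -6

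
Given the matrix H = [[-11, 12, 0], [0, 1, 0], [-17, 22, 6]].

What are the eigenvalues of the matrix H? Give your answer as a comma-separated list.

Set up det(λI - H) = 0.
Cofactor expansion gives p(λ) = λ^3 + 4λ^2 - 71λ + 66.
Try λ = 1: p(1) = 0, so 1 is a root.
Dividing by (λ - 1) leaves λ^2 + 5λ - 66.
The quadratic factors as (λ + 11)·(λ - 6).
Eigenvalues: -11, 1, 6.

-11, 1, 6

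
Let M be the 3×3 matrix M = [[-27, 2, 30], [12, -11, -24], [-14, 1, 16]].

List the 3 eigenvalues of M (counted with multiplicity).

Compute the characteristic polynomial p(λ) = det(λI - M).
Expanding the 3×3 determinant: p(λ) = λ^3 + 22λ^2 + 109λ - 132.
Since p(-12) = 0, λ = -12 is a root.
Dividing by (λ + 12) leaves λ^2 + 10λ - 11.
The quadratic factors as (λ + 11)·(λ - 1).
Eigenvalues: -12, -11, 1.

-12, -11, 1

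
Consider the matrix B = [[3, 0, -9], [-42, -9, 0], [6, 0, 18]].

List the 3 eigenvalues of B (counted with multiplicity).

The characteristic polynomial is p(λ) = det(λI - B).
Cofactor expansion gives p(λ) = λ^3 - 12λ^2 - 81λ + 972.
Rational-root test: λ = -9 gives p(-9) = 0.
Dividing by (λ + 9) leaves λ^2 - 21λ + 108.
The quadratic factors as (λ - 9)·(λ - 12).
Eigenvalues: -9, 9, 12.

-9, 9, 12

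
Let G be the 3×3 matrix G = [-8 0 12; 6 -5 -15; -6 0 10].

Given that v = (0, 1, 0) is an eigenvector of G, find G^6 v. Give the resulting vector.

First find the eigenvalue: Gv = (0, -5, 0) = -5·(0, 1, 0), so λ = -5.
Then G^6 v = λ^6·v = (-5)^6·(0, 1, 0) = 15625·(0, 1, 0) = (0, 15625, 0).

(0, 15625, 0)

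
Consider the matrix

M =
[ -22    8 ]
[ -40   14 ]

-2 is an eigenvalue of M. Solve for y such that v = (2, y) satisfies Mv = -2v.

We need (M + 2I)v = 0.
M + 2I = [[-20, 8], [-40, 16]].
Row 1: (-20)·2 + (8)·y = 0
Row 2: (-40)·2 + (16)·y = 0
Solving gives y = 5.
Check: M·(2, 5) = (-4, -10) = -2·(2, 5).

5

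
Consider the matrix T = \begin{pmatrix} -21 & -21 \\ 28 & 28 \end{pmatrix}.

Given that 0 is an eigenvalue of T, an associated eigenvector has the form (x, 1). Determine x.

We need (T)v = 0.
T = [[-21, -21], [28, 28]].
Row 1: (-21)·x + (-21)·1 = 0
Row 2: (28)·x + (28)·1 = 0
Solving gives x = -1.
Check: T·(-1, 1) = (0, 0) = 0·(-1, 1).

-1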